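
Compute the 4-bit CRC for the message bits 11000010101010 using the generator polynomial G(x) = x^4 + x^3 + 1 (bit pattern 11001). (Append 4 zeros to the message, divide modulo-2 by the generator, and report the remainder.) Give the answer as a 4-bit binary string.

Append 4 zeros: 110000101010100000. Divide by 11001 (XOR where the leading bit is 1):
  pos 0: 11000 XOR 11001 = 00001
  pos 4: 10101 XOR 11001 = 01100
  pos 5: 11000 XOR 11001 = 00001
  pos 9: 11010 XOR 11001 = 00011
  pos 12: 11000 XOR 11001 = 00001
Remainder (last 4 bits) = 0010. This is the CRC / FCS.

0010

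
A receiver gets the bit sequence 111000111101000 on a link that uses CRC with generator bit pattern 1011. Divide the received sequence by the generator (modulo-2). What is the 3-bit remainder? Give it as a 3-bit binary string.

Modulo-2 division of 111000111101000 by 1011:
  pos 0: 1110 XOR 1011 = 0101
  pos 1: 1010 XOR 1011 = 0001
  pos 4: 1011 XOR 1011 = 0000
  pos 8: 1101 XOR 1011 = 0110
  pos 9: 1100 XOR 1011 = 0111
  pos 10: 1110 XOR 1011 = 0101
  pos 11: 1010 XOR 1011 = 0001
Remainder = 001 (nonzero — an error is detected).

001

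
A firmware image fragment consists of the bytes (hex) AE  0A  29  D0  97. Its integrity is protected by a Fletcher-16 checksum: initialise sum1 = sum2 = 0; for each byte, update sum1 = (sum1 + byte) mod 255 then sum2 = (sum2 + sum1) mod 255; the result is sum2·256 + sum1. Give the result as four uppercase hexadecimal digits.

Running sums (mod 255):
  after byte 0 (AE): sum1=174, sum2=174
  after byte 1 (0A): sum1=184, sum2=103
  after byte 2 (29): sum1=225, sum2=73
  after byte 3 (D0): sum1=178, sum2=251
  after byte 4 (97): sum1=74, sum2=70
Checksum = sum2·256 + sum1 = 70·256 + 74 = 17994 = 0x464A.

464A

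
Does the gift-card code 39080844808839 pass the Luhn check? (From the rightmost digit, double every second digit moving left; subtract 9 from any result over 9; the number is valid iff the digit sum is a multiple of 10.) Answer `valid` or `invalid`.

valid

From the right, keep odd positions and double even positions (subtract 9 from any doubled value over 9):
  doubled (positions 2,4,...): 6 7 7 8 0 0 6 → sum 34
  kept (positions 1,3,...): 9 8 0 4 8 8 9 → sum 46
Total = 80.
80 mod 10 = 0, so the number is valid.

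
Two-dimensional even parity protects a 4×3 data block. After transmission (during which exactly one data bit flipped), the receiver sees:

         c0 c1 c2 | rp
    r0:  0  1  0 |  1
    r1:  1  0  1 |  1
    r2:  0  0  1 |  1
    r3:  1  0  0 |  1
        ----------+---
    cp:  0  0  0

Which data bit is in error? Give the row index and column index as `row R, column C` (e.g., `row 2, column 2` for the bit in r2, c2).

Recompute each row's even parity and compare to rp:
  r0: data parity 1, sent rp 1 → ok
  r1: data parity 0, sent rp 1 → mismatch
  r2: data parity 1, sent rp 1 → ok
  r3: data parity 1, sent rp 1 → ok
Recompute each column's even parity and compare to cp:
  c0: data parity 0, sent cp 0 → ok
  c1: data parity 1, sent cp 0 → mismatch
  c2: data parity 0, sent cp 0 → ok
Exactly one row (r1) and one column (c1) fail → the flipped bit is at their intersection.

row 1, column 1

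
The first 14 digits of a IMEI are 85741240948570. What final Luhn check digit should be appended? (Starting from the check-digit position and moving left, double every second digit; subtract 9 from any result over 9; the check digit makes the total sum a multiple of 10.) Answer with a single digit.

4

Partial digits right→left: 0 7 5 8 4 9 0 4 2 1 4 7 5 8
Double every second digit counting from the check-digit position (so the 1st, 3rd, 5th, ... of the partial from the right).
  doubled (with −9 where >9): 0 1 8 0 4 8 1 → sum 22
  kept as-is: 7 8 9 4 1 7 8 → sum 44
Total = 22 + 44 = 66.
Check digit = (10 − (66 mod 10)) mod 10 = 4.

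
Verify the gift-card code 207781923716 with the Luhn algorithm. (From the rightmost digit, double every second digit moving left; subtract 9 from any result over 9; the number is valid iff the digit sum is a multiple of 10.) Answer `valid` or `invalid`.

From the right, keep odd positions and double even positions (subtract 9 from any doubled value over 9):
  doubled (positions 2,4,...): 2 6 9 7 5 4 → sum 33
  kept (positions 1,3,...): 6 7 2 1 7 0 → sum 23
Total = 56.
56 mod 10 = 6, so the number is invalid.

invalid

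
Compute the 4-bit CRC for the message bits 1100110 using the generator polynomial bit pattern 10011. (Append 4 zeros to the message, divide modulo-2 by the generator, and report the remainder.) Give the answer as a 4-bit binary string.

Append 4 zeros: 11001100000. Divide by 10011 (XOR where the leading bit is 1):
  pos 0: 11001 XOR 10011 = 01010
  pos 1: 10101 XOR 10011 = 00110
  pos 3: 11000 XOR 10011 = 01011
  pos 4: 10110 XOR 10011 = 00101
  pos 6: 10100 XOR 10011 = 00111
Remainder (last 4 bits) = 0111. This is the CRC / FCS.

0111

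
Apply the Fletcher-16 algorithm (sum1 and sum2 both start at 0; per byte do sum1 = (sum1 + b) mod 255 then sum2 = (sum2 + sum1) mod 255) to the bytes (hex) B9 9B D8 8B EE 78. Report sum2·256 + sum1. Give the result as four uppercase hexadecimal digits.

Running sums (mod 255):
  after byte 0 (B9): sum1=185, sum2=185
  after byte 1 (9B): sum1=85, sum2=15
  after byte 2 (D8): sum1=46, sum2=61
  after byte 3 (8B): sum1=185, sum2=246
  after byte 4 (EE): sum1=168, sum2=159
  after byte 5 (78): sum1=33, sum2=192
Checksum = sum2·256 + sum1 = 192·256 + 33 = 49185 = 0xC021.

C021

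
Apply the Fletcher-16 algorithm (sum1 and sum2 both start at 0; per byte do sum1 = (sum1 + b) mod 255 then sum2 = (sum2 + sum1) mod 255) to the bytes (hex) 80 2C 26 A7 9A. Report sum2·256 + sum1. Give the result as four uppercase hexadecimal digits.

8F15

Running sums (mod 255):
  after byte 0 (80): sum1=128, sum2=128
  after byte 1 (2C): sum1=172, sum2=45
  after byte 2 (26): sum1=210, sum2=0
  after byte 3 (A7): sum1=122, sum2=122
  after byte 4 (9A): sum1=21, sum2=143
Checksum = sum2·256 + sum1 = 143·256 + 21 = 36629 = 0x8F15.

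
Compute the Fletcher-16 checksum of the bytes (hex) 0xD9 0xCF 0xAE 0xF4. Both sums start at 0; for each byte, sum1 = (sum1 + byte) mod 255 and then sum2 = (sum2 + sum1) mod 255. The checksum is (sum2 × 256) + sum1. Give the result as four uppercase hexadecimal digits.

Running sums (mod 255):
  after byte 0 (0xD9): sum1=217, sum2=217
  after byte 1 (0xCF): sum1=169, sum2=131
  after byte 2 (0xAE): sum1=88, sum2=219
  after byte 3 (0xF4): sum1=77, sum2=41
Checksum = sum2·256 + sum1 = 41·256 + 77 = 10573 = 0x294D.

294D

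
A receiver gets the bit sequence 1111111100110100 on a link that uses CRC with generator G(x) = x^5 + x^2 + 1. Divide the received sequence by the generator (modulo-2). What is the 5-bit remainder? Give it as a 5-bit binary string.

Modulo-2 division of 1111111100110100 by 100101:
  pos 0: 111111 XOR 100101 = 011010
  pos 1: 110101 XOR 100101 = 010000
  pos 2: 100001 XOR 100101 = 000100
  pos 5: 100001 XOR 100101 = 000100
  pos 8: 100101 XOR 100101 = 000000
Remainder = 00000 (zero — the frame passes the CRC check).

00000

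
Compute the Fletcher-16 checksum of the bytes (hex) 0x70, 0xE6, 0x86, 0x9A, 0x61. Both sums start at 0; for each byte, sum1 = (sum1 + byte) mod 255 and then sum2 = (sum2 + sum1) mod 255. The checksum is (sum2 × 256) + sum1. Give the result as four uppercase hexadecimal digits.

F7D9

Running sums (mod 255):
  after byte 0 (0x70): sum1=112, sum2=112
  after byte 1 (0xE6): sum1=87, sum2=199
  after byte 2 (0x86): sum1=221, sum2=165
  after byte 3 (0x9A): sum1=120, sum2=30
  after byte 4 (0x61): sum1=217, sum2=247
Checksum = sum2·256 + sum1 = 247·256 + 217 = 63449 = 0xF7D9.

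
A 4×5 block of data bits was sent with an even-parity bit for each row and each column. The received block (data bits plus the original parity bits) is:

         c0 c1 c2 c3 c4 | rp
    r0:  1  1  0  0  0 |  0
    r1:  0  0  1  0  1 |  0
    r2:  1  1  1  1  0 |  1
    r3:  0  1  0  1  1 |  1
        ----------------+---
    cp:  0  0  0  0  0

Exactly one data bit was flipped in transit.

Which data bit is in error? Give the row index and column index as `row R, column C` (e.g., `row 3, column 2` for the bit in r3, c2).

row 2, column 1

Recompute each row's even parity and compare to rp:
  r0: data parity 0, sent rp 0 → ok
  r1: data parity 0, sent rp 0 → ok
  r2: data parity 0, sent rp 1 → mismatch
  r3: data parity 1, sent rp 1 → ok
Recompute each column's even parity and compare to cp:
  c0: data parity 0, sent cp 0 → ok
  c1: data parity 1, sent cp 0 → mismatch
  c2: data parity 0, sent cp 0 → ok
  c3: data parity 0, sent cp 0 → ok
  c4: data parity 0, sent cp 0 → ok
Exactly one row (r2) and one column (c1) fail → the flipped bit is at their intersection.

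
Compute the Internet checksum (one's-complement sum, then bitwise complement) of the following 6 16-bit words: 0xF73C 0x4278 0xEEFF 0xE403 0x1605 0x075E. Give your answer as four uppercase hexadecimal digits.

D5E3

One's-complement addition (fold any carry out of bit 15 back into bit 0):
  0xF73C + 0x4278 = 0x139B4 → wrap carry → 0x39B5
  0x39B5 + 0xEEFF = 0x128B4 → wrap carry → 0x28B5
  0x28B5 + 0xE403 = 0x10CB8 → wrap carry → 0x0CB9
  0x0CB9 + 0x1605 = 0x022BE
  0x22BE + 0x075E = 0x02A1C
One's-complement sum = 0x2A1C.
Checksum = ~0x2A1C & 0xFFFF = 0xD5E3.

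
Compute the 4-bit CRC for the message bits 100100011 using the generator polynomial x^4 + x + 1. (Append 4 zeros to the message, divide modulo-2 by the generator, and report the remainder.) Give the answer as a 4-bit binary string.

Append 4 zeros: 1001000110000. Divide by 10011 (XOR where the leading bit is 1):
  pos 0: 10010 XOR 10011 = 00001
  pos 4: 10011 XOR 10011 = 00000
Remainder (last 4 bits) = 0000. This is the CRC / FCS.

0000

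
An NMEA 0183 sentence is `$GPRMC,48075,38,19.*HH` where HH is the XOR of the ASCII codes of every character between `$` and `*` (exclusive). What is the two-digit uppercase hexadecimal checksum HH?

74

XOR the ASCII codes of the payload characters:
  'G' = 0x47 → acc = 0x47
  'P' = 0x50 → acc = 0x17
  'R' = 0x52 → acc = 0x45
  'M' = 0x4D → acc = 0x08
  'C' = 0x43 → acc = 0x4B
  ',' = 0x2C → acc = 0x67
  '4' = 0x34 → acc = 0x53
  '8' = 0x38 → acc = 0x6B
  '0' = 0x30 → acc = 0x5B
  '7' = 0x37 → acc = 0x6C
  '5' = 0x35 → acc = 0x59
  ',' = 0x2C → acc = 0x75
  '3' = 0x33 → acc = 0x46
  '8' = 0x38 → acc = 0x7E
  ',' = 0x2C → acc = 0x52
  '1' = 0x31 → acc = 0x63
  '9' = 0x39 → acc = 0x5A
  '.' = 0x2E → acc = 0x74
Checksum = 0x74.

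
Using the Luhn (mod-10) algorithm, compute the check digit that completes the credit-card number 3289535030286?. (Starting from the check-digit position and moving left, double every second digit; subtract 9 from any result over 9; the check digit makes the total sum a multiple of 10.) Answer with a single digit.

0

Partial digits right→left: 6 8 2 0 3 0 5 3 5 9 8 2 3
Double every second digit counting from the check-digit position (so the 1st, 3rd, 5th, ... of the partial from the right).
  doubled (with −9 where >9): 3 4 6 1 1 7 6 → sum 28
  kept as-is: 8 0 0 3 9 2 → sum 22
Total = 28 + 22 = 50.
Check digit = (10 − (50 mod 10)) mod 10 = 0.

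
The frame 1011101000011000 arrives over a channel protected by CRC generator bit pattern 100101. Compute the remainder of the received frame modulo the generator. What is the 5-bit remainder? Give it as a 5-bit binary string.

01000

Modulo-2 division of 1011101000011000 by 100101:
  pos 0: 101110 XOR 100101 = 001011
  pos 2: 101110 XOR 100101 = 001011
  pos 4: 101100 XOR 100101 = 001001
  pos 6: 100101 XOR 100101 = 000000
Remainder = 01000 (nonzero — an error is detected).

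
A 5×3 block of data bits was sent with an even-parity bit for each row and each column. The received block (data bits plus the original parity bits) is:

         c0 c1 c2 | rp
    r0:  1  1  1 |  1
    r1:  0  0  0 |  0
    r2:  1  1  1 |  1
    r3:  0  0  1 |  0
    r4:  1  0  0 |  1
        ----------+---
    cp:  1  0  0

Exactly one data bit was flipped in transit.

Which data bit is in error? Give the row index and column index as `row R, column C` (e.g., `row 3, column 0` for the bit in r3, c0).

row 3, column 2

Recompute each row's even parity and compare to rp:
  r0: data parity 1, sent rp 1 → ok
  r1: data parity 0, sent rp 0 → ok
  r2: data parity 1, sent rp 1 → ok
  r3: data parity 1, sent rp 0 → mismatch
  r4: data parity 1, sent rp 1 → ok
Recompute each column's even parity and compare to cp:
  c0: data parity 1, sent cp 1 → ok
  c1: data parity 0, sent cp 0 → ok
  c2: data parity 1, sent cp 0 → mismatch
Exactly one row (r3) and one column (c2) fail → the flipped bit is at their intersection.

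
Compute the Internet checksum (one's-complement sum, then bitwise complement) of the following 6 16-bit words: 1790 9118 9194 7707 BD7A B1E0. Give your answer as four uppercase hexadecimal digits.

One's-complement addition (fold any carry out of bit 15 back into bit 0):
  0x1790 + 0x9118 = 0x0A8A8
  0xA8A8 + 0x9194 = 0x13A3C → wrap carry → 0x3A3D
  0x3A3D + 0x7707 = 0x0B144
  0xB144 + 0xBD7A = 0x16EBE → wrap carry → 0x6EBF
  0x6EBF + 0xB1E0 = 0x1209F → wrap carry → 0x20A0
One's-complement sum = 0x20A0.
Checksum = ~0x20A0 & 0xFFFF = 0xDF5F.

DF5F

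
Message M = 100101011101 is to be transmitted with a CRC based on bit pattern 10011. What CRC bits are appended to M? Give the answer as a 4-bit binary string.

Append 4 zeros: 1001010111010000. Divide by 10011 (XOR where the leading bit is 1):
  pos 0: 10010 XOR 10011 = 00001
  pos 4: 11011 XOR 10011 = 01000
  pos 5: 10001 XOR 10011 = 00010
  pos 8: 10010 XOR 10011 = 00001
Remainder (last 4 bits) = 1000. This is the CRC / FCS.

1000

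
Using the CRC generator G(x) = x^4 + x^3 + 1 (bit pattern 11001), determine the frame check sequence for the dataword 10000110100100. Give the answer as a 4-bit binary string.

Append 4 zeros: 100001101001000000. Divide by 11001 (XOR where the leading bit is 1):
  pos 0: 10000 XOR 11001 = 01001
  pos 1: 10011 XOR 11001 = 01010
  pos 2: 10101 XOR 11001 = 01100
  pos 3: 11000 XOR 11001 = 00001
  pos 7: 11001 XOR 11001 = 00000
Remainder (last 4 bits) = 0000. This is the CRC / FCS.

0000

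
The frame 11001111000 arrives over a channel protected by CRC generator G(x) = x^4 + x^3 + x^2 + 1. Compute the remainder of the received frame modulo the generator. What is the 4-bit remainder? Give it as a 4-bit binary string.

Modulo-2 division of 11001111000 by 11101:
  pos 0: 11001 XOR 11101 = 00100
  pos 2: 10011 XOR 11101 = 01110
  pos 3: 11101 XOR 11101 = 00000
Remainder = 0000 (zero — the frame passes the CRC check).

0000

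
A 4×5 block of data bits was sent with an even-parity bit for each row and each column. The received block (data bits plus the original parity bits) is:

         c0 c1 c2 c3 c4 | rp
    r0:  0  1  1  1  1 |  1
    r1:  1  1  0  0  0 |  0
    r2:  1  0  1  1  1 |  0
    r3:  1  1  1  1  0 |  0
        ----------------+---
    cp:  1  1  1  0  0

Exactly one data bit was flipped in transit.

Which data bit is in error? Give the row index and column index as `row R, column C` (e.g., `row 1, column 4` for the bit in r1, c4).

row 0, column 3

Recompute each row's even parity and compare to rp:
  r0: data parity 0, sent rp 1 → mismatch
  r1: data parity 0, sent rp 0 → ok
  r2: data parity 0, sent rp 0 → ok
  r3: data parity 0, sent rp 0 → ok
Recompute each column's even parity and compare to cp:
  c0: data parity 1, sent cp 1 → ok
  c1: data parity 1, sent cp 1 → ok
  c2: data parity 1, sent cp 1 → ok
  c3: data parity 1, sent cp 0 → mismatch
  c4: data parity 0, sent cp 0 → ok
Exactly one row (r0) and one column (c3) fail → the flipped bit is at their intersection.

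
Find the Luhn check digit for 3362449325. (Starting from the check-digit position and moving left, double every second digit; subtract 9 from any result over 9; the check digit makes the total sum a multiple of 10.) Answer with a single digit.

1

Partial digits right→left: 5 2 3 9 4 4 2 6 3 3
Double every second digit counting from the check-digit position (so the 1st, 3rd, 5th, ... of the partial from the right).
  doubled (with −9 where >9): 1 6 8 4 6 → sum 25
  kept as-is: 2 9 4 6 3 → sum 24
Total = 25 + 24 = 49.
Check digit = (10 − (49 mod 10)) mod 10 = 1.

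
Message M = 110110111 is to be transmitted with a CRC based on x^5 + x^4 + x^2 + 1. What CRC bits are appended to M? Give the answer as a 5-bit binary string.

01110

Append 5 zeros: 11011011100000. Divide by 110101 (XOR where the leading bit is 1):
  pos 0: 110110 XOR 110101 = 000011
  pos 4: 111110 XOR 110101 = 001011
  pos 6: 101100 XOR 110101 = 011001
  pos 7: 110010 XOR 110101 = 000111
Remainder (last 5 bits) = 01110. This is the CRC / FCS.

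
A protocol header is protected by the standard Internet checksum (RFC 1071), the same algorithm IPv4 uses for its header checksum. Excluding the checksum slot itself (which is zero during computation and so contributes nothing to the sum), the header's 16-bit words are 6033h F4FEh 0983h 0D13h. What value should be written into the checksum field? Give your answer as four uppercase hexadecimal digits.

9437

One's-complement addition (fold any carry out of bit 15 back into bit 0):
  0x6033 + 0xF4FE = 0x15531 → wrap carry → 0x5532
  0x5532 + 0x0983 = 0x05EB5
  0x5EB5 + 0x0D13 = 0x06BC8
One's-complement sum = 0x6BC8.
Checksum = ~0x6BC8 & 0xFFFF = 0x9437.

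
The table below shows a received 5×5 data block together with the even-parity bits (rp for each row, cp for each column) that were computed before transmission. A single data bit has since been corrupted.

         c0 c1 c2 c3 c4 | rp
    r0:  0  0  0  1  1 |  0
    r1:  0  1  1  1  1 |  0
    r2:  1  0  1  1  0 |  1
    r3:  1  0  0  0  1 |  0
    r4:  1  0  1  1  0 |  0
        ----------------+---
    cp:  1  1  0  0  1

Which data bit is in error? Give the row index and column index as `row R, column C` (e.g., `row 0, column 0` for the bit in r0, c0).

row 4, column 2

Recompute each row's even parity and compare to rp:
  r0: data parity 0, sent rp 0 → ok
  r1: data parity 0, sent rp 0 → ok
  r2: data parity 1, sent rp 1 → ok
  r3: data parity 0, sent rp 0 → ok
  r4: data parity 1, sent rp 0 → mismatch
Recompute each column's even parity and compare to cp:
  c0: data parity 1, sent cp 1 → ok
  c1: data parity 1, sent cp 1 → ok
  c2: data parity 1, sent cp 0 → mismatch
  c3: data parity 0, sent cp 0 → ok
  c4: data parity 1, sent cp 1 → ok
Exactly one row (r4) and one column (c2) fail → the flipped bit is at their intersection.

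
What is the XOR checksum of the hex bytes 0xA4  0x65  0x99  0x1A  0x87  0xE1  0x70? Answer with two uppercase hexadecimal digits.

54

XOR the bytes together:
  start with 0xA4
  0xA4 ⊕ 0x65 = 0xC1
  0xC1 ⊕ 0x99 = 0x58
  0x58 ⊕ 0x1A = 0x42
  0x42 ⊕ 0x87 = 0xC5
  0xC5 ⊕ 0xE1 = 0x24
  0x24 ⊕ 0x70 = 0x54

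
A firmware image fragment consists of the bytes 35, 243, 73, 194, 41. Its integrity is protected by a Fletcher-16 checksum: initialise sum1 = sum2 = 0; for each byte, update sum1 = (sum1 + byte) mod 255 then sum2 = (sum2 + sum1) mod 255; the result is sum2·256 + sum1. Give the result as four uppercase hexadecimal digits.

Running sums (mod 255):
  after byte 0 (35): sum1=35, sum2=35
  after byte 1 (243): sum1=23, sum2=58
  after byte 2 (73): sum1=96, sum2=154
  after byte 3 (194): sum1=35, sum2=189
  after byte 4 (41): sum1=76, sum2=10
Checksum = sum2·256 + sum1 = 10·256 + 76 = 2636 = 0x0A4C.

0A4C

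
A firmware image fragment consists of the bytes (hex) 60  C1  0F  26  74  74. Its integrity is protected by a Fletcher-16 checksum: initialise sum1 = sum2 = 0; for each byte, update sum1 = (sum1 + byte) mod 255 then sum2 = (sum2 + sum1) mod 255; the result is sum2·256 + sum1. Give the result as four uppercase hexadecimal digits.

1740

Running sums (mod 255):
  after byte 0 (60): sum1=96, sum2=96
  after byte 1 (C1): sum1=34, sum2=130
  after byte 2 (0F): sum1=49, sum2=179
  after byte 3 (26): sum1=87, sum2=11
  after byte 4 (74): sum1=203, sum2=214
  after byte 5 (74): sum1=64, sum2=23
Checksum = sum2·256 + sum1 = 23·256 + 64 = 5952 = 0x1740.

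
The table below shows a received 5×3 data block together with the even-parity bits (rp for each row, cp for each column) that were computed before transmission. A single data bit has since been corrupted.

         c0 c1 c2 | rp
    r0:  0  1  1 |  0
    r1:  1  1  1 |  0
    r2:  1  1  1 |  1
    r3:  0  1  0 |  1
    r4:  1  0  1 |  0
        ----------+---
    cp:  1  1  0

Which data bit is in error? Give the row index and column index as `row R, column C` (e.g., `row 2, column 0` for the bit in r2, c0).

Recompute each row's even parity and compare to rp:
  r0: data parity 0, sent rp 0 → ok
  r1: data parity 1, sent rp 0 → mismatch
  r2: data parity 1, sent rp 1 → ok
  r3: data parity 1, sent rp 1 → ok
  r4: data parity 0, sent rp 0 → ok
Recompute each column's even parity and compare to cp:
  c0: data parity 1, sent cp 1 → ok
  c1: data parity 0, sent cp 1 → mismatch
  c2: data parity 0, sent cp 0 → ok
Exactly one row (r1) and one column (c1) fail → the flipped bit is at their intersection.

row 1, column 1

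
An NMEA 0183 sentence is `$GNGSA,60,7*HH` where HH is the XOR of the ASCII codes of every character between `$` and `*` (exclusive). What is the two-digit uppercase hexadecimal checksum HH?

XOR the ASCII codes of the payload characters:
  'G' = 0x47 → acc = 0x47
  'N' = 0x4E → acc = 0x09
  'G' = 0x47 → acc = 0x4E
  'S' = 0x53 → acc = 0x1D
  'A' = 0x41 → acc = 0x5C
  ',' = 0x2C → acc = 0x70
  '6' = 0x36 → acc = 0x46
  '0' = 0x30 → acc = 0x76
  ',' = 0x2C → acc = 0x5A
  '7' = 0x37 → acc = 0x6D
Checksum = 0x6D.

6D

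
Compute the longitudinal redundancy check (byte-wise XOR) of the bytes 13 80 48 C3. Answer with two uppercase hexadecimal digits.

XOR the bytes together:
  start with 0x13
  0x13 ⊕ 0x80 = 0x93
  0x93 ⊕ 0x48 = 0xDB
  0xDB ⊕ 0xC3 = 0x18

18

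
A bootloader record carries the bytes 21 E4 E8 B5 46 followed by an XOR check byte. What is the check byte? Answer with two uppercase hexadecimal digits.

XOR the bytes together:
  start with 0x21
  0x21 ⊕ 0xE4 = 0xC5
  0xC5 ⊕ 0xE8 = 0x2D
  0x2D ⊕ 0xB5 = 0x98
  0x98 ⊕ 0x46 = 0xDE

DE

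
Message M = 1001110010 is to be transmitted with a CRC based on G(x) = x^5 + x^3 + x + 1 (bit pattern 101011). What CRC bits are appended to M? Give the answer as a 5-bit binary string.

00001

Append 5 zeros: 100111001000000. Divide by 101011 (XOR where the leading bit is 1):
  pos 0: 100111 XOR 101011 = 001100
  pos 2: 110000 XOR 101011 = 011011
  pos 3: 110111 XOR 101011 = 011100
  pos 4: 111000 XOR 101011 = 010011
  pos 5: 100110 XOR 101011 = 001101
  pos 7: 110100 XOR 101011 = 011111
  pos 8: 111110 XOR 101011 = 010101
  pos 9: 101010 XOR 101011 = 000001
Remainder (last 5 bits) = 00001. This is the CRC / FCS.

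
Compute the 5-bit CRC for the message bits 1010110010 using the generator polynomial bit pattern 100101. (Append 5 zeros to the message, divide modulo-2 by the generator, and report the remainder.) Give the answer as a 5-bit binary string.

Append 5 zeros: 101011001000000. Divide by 100101 (XOR where the leading bit is 1):
  pos 0: 101011 XOR 100101 = 001110
  pos 2: 111000 XOR 100101 = 011101
  pos 3: 111011 XOR 100101 = 011110
  pos 4: 111100 XOR 100101 = 011001
  pos 5: 110010 XOR 100101 = 010111
  pos 6: 101110 XOR 100101 = 001011
  pos 8: 101100 XOR 100101 = 001001
Remainder (last 5 bits) = 10010. This is the CRC / FCS.

10010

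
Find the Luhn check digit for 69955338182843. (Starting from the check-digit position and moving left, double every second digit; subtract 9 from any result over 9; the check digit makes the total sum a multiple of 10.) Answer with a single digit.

Partial digits right→left: 3 4 8 2 8 1 8 3 3 5 5 9 9 6
Double every second digit counting from the check-digit position (so the 1st, 3rd, 5th, ... of the partial from the right).
  doubled (with −9 where >9): 6 7 7 7 6 1 9 → sum 43
  kept as-is: 4 2 1 3 5 9 6 → sum 30
Total = 43 + 30 = 73.
Check digit = (10 − (73 mod 10)) mod 10 = 7.

7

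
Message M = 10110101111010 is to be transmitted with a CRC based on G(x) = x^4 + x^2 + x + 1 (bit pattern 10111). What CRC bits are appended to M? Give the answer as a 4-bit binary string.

0100

Append 4 zeros: 101101011110100000. Divide by 10111 (XOR where the leading bit is 1):
  pos 0: 10110 XOR 10111 = 00001
  pos 4: 11011 XOR 10111 = 01100
  pos 5: 11001 XOR 10111 = 01110
  pos 6: 11101 XOR 10111 = 01010
  pos 7: 10100 XOR 10111 = 00011
  pos 10: 11100 XOR 10111 = 01011
  pos 11: 10110 XOR 10111 = 00001
Remainder (last 4 bits) = 0100. This is the CRC / FCS.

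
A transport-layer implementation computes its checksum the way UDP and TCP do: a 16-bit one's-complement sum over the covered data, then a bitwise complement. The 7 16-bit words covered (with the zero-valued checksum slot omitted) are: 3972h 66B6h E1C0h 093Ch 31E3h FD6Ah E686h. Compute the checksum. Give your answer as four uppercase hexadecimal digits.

One's-complement addition (fold any carry out of bit 15 back into bit 0):
  0x3972 + 0x66B6 = 0x0A028
  0xA028 + 0xE1C0 = 0x181E8 → wrap carry → 0x81E9
  0x81E9 + 0x093C = 0x08B25
  0x8B25 + 0x31E3 = 0x0BD08
  0xBD08 + 0xFD6A = 0x1BA72 → wrap carry → 0xBA73
  0xBA73 + 0xE686 = 0x1A0F9 → wrap carry → 0xA0FA
One's-complement sum = 0xA0FA.
Checksum = ~0xA0FA & 0xFFFF = 0x5F05.

5F05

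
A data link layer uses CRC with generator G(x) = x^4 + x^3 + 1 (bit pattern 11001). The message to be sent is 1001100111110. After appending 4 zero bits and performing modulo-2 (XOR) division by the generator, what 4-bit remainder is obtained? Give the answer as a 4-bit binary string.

Append 4 zeros: 10011001111100000. Divide by 11001 (XOR where the leading bit is 1):
  pos 0: 10011 XOR 11001 = 01010
  pos 1: 10100 XOR 11001 = 01101
  pos 2: 11010 XOR 11001 = 00011
  pos 5: 11111 XOR 11001 = 00110
  pos 7: 11011 XOR 11001 = 00010
  pos 10: 10000 XOR 11001 = 01001
  pos 11: 10010 XOR 11001 = 01011
  pos 12: 10110 XOR 11001 = 01111
Remainder (last 4 bits) = 1111. This is the CRC / FCS.

1111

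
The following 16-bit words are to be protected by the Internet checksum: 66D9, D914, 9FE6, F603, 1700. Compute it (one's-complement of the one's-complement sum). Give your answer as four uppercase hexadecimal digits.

One's-complement addition (fold any carry out of bit 15 back into bit 0):
  0x66D9 + 0xD914 = 0x13FED → wrap carry → 0x3FEE
  0x3FEE + 0x9FE6 = 0x0DFD4
  0xDFD4 + 0xF603 = 0x1D5D7 → wrap carry → 0xD5D8
  0xD5D8 + 0x1700 = 0x0ECD8
One's-complement sum = 0xECD8.
Checksum = ~0xECD8 & 0xFFFF = 0x1327.

1327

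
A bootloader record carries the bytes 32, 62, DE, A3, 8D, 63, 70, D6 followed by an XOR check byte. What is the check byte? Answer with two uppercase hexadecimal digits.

65

XOR the bytes together:
  start with 0x32
  0x32 ⊕ 0x62 = 0x50
  0x50 ⊕ 0xDE = 0x8E
  0x8E ⊕ 0xA3 = 0x2D
  0x2D ⊕ 0x8D = 0xA0
  0xA0 ⊕ 0x63 = 0xC3
  0xC3 ⊕ 0x70 = 0xB3
  0xB3 ⊕ 0xD6 = 0x65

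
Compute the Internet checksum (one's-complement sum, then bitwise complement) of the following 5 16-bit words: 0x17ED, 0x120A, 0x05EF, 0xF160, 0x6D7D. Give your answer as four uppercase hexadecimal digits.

713B

One's-complement addition (fold any carry out of bit 15 back into bit 0):
  0x17ED + 0x120A = 0x029F7
  0x29F7 + 0x05EF = 0x02FE6
  0x2FE6 + 0xF160 = 0x12146 → wrap carry → 0x2147
  0x2147 + 0x6D7D = 0x08EC4
One's-complement sum = 0x8EC4.
Checksum = ~0x8EC4 & 0xFFFF = 0x713B.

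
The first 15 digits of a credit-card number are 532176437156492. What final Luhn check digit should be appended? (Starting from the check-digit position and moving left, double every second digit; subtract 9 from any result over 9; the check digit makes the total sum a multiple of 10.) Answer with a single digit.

5

Partial digits right→left: 2 9 4 6 5 1 7 3 4 6 7 1 2 3 5
Double every second digit counting from the check-digit position (so the 1st, 3rd, 5th, ... of the partial from the right).
  doubled (with −9 where >9): 4 8 1 5 8 5 4 1 → sum 36
  kept as-is: 9 6 1 3 6 1 3 → sum 29
Total = 36 + 29 = 65.
Check digit = (10 − (65 mod 10)) mod 10 = 5.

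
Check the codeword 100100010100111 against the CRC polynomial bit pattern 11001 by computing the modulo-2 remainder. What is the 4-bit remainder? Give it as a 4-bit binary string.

Modulo-2 division of 100100010100111 by 11001:
  pos 0: 10010 XOR 11001 = 01011
  pos 1: 10110 XOR 11001 = 01111
  pos 2: 11110 XOR 11001 = 00111
  pos 4: 11110 XOR 11001 = 00111
  pos 6: 11110 XOR 11001 = 00111
  pos 8: 11101 XOR 11001 = 00100
  pos 10: 10011 XOR 11001 = 01010
Remainder = 1010 (nonzero — an error is detected).

1010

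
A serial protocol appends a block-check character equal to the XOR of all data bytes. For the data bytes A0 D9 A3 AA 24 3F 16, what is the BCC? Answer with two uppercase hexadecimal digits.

XOR the bytes together:
  start with 0xA0
  0xA0 ⊕ 0xD9 = 0x79
  0x79 ⊕ 0xA3 = 0xDA
  0xDA ⊕ 0xAA = 0x70
  0x70 ⊕ 0x24 = 0x54
  0x54 ⊕ 0x3F = 0x6B
  0x6B ⊕ 0x16 = 0x7D

7D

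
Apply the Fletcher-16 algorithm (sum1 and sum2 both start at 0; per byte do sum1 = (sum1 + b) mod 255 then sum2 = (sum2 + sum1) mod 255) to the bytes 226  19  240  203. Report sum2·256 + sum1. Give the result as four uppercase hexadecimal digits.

72B2

Running sums (mod 255):
  after byte 0 (226): sum1=226, sum2=226
  after byte 1 (19): sum1=245, sum2=216
  after byte 2 (240): sum1=230, sum2=191
  after byte 3 (203): sum1=178, sum2=114
Checksum = sum2·256 + sum1 = 114·256 + 178 = 29362 = 0x72B2.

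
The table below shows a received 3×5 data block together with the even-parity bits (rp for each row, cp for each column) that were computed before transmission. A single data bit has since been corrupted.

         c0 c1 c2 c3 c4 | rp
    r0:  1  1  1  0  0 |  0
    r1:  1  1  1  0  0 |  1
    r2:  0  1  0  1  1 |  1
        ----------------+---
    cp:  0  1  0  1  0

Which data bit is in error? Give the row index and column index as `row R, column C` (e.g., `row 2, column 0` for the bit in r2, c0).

row 0, column 4

Recompute each row's even parity and compare to rp:
  r0: data parity 1, sent rp 0 → mismatch
  r1: data parity 1, sent rp 1 → ok
  r2: data parity 1, sent rp 1 → ok
Recompute each column's even parity and compare to cp:
  c0: data parity 0, sent cp 0 → ok
  c1: data parity 1, sent cp 1 → ok
  c2: data parity 0, sent cp 0 → ok
  c3: data parity 1, sent cp 1 → ok
  c4: data parity 1, sent cp 0 → mismatch
Exactly one row (r0) and one column (c4) fail → the flipped bit is at their intersection.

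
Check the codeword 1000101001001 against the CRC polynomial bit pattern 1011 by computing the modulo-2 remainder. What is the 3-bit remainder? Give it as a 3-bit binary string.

Modulo-2 division of 1000101001001 by 1011:
  pos 0: 1000 XOR 1011 = 0011
  pos 2: 1110 XOR 1011 = 0101
  pos 3: 1011 XOR 1011 = 0000
  pos 9: 1001 XOR 1011 = 0010
Remainder = 010 (nonzero — an error is detected).

010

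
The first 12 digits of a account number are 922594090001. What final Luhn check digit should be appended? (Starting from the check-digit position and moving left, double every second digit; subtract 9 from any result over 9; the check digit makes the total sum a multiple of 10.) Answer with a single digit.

6

Partial digits right→left: 1 0 0 0 9 0 4 9 5 2 2 9
Double every second digit counting from the check-digit position (so the 1st, 3rd, 5th, ... of the partial from the right).
  doubled (with −9 where >9): 2 0 9 8 1 4 → sum 24
  kept as-is: 0 0 0 9 2 9 → sum 20
Total = 24 + 20 = 44.
Check digit = (10 − (44 mod 10)) mod 10 = 6.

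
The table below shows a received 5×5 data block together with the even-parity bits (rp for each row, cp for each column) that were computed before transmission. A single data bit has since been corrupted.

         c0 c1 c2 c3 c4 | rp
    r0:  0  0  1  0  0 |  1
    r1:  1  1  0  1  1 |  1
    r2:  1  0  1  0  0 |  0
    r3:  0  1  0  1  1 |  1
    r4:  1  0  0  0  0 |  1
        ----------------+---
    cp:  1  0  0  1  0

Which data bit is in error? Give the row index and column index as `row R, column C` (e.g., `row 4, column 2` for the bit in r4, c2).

row 1, column 3

Recompute each row's even parity and compare to rp:
  r0: data parity 1, sent rp 1 → ok
  r1: data parity 0, sent rp 1 → mismatch
  r2: data parity 0, sent rp 0 → ok
  r3: data parity 1, sent rp 1 → ok
  r4: data parity 1, sent rp 1 → ok
Recompute each column's even parity and compare to cp:
  c0: data parity 1, sent cp 1 → ok
  c1: data parity 0, sent cp 0 → ok
  c2: data parity 0, sent cp 0 → ok
  c3: data parity 0, sent cp 1 → mismatch
  c4: data parity 0, sent cp 0 → ok
Exactly one row (r1) and one column (c3) fail → the flipped bit is at their intersection.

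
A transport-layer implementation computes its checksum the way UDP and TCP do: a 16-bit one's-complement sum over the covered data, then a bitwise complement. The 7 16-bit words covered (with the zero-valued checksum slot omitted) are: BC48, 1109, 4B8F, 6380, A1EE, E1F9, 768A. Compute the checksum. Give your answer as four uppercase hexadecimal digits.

892B

One's-complement addition (fold any carry out of bit 15 back into bit 0):
  0xBC48 + 0x1109 = 0x0CD51
  0xCD51 + 0x4B8F = 0x118E0 → wrap carry → 0x18E1
  0x18E1 + 0x6380 = 0x07C61
  0x7C61 + 0xA1EE = 0x11E4F → wrap carry → 0x1E50
  0x1E50 + 0xE1F9 = 0x10049 → wrap carry → 0x004A
  0x004A + 0x768A = 0x076D4
One's-complement sum = 0x76D4.
Checksum = ~0x76D4 & 0xFFFF = 0x892B.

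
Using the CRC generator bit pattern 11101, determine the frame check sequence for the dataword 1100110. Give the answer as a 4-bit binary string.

0101

Append 4 zeros: 11001100000. Divide by 11101 (XOR where the leading bit is 1):
  pos 0: 11001 XOR 11101 = 00100
  pos 2: 10010 XOR 11101 = 01111
  pos 3: 11110 XOR 11101 = 00011
  pos 6: 11000 XOR 11101 = 00101
Remainder (last 4 bits) = 0101. This is the CRC / FCS.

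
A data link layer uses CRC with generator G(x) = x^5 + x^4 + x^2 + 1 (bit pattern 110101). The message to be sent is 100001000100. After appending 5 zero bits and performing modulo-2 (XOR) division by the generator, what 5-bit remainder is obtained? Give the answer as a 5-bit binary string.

00111

Append 5 zeros: 10000100010000000. Divide by 110101 (XOR where the leading bit is 1):
  pos 0: 100001 XOR 110101 = 010100
  pos 1: 101000 XOR 110101 = 011101
  pos 2: 111010 XOR 110101 = 001111
  pos 4: 111101 XOR 110101 = 001000
  pos 6: 100000 XOR 110101 = 010101
  pos 7: 101010 XOR 110101 = 011111
  pos 8: 111110 XOR 110101 = 001011
  pos 10: 101100 XOR 110101 = 011001
  pos 11: 110010 XOR 110101 = 000111
Remainder (last 5 bits) = 00111. This is the CRC / FCS.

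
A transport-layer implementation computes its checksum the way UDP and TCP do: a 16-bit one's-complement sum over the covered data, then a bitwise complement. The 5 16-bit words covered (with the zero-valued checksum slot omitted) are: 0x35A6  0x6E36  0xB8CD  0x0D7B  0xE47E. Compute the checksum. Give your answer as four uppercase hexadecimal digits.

B15B

One's-complement addition (fold any carry out of bit 15 back into bit 0):
  0x35A6 + 0x6E36 = 0x0A3DC
  0xA3DC + 0xB8CD = 0x15CA9 → wrap carry → 0x5CAA
  0x5CAA + 0x0D7B = 0x06A25
  0x6A25 + 0xE47E = 0x14EA3 → wrap carry → 0x4EA4
One's-complement sum = 0x4EA4.
Checksum = ~0x4EA4 & 0xFFFF = 0xB15B.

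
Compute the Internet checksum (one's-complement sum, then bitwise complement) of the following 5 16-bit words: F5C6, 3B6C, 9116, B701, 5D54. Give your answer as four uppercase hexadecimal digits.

One's-complement addition (fold any carry out of bit 15 back into bit 0):
  0xF5C6 + 0x3B6C = 0x13132 → wrap carry → 0x3133
  0x3133 + 0x9116 = 0x0C249
  0xC249 + 0xB701 = 0x1794A → wrap carry → 0x794B
  0x794B + 0x5D54 = 0x0D69F
One's-complement sum = 0xD69F.
Checksum = ~0xD69F & 0xFFFF = 0x2960.

2960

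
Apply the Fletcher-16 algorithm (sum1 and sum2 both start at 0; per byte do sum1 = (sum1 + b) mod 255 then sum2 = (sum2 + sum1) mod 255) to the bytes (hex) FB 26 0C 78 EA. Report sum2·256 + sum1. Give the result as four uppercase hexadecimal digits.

Running sums (mod 255):
  after byte 0 (FB): sum1=251, sum2=251
  after byte 1 (26): sum1=34, sum2=30
  after byte 2 (0C): sum1=46, sum2=76
  after byte 3 (78): sum1=166, sum2=242
  after byte 4 (EA): sum1=145, sum2=132
Checksum = sum2·256 + sum1 = 132·256 + 145 = 33937 = 0x8491.

8491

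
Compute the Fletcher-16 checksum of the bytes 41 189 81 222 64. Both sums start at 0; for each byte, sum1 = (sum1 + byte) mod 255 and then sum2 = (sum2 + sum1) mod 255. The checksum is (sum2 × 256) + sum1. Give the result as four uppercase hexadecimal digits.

Running sums (mod 255):
  after byte 0 (41): sum1=41, sum2=41
  after byte 1 (189): sum1=230, sum2=16
  after byte 2 (81): sum1=56, sum2=72
  after byte 3 (222): sum1=23, sum2=95
  after byte 4 (64): sum1=87, sum2=182
Checksum = sum2·256 + sum1 = 182·256 + 87 = 46679 = 0xB657.

B657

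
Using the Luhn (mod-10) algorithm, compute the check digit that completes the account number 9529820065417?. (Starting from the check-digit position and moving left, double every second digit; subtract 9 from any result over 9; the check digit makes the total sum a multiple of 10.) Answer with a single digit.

Partial digits right→left: 7 1 4 5 6 0 0 2 8 9 2 5 9
Double every second digit counting from the check-digit position (so the 1st, 3rd, 5th, ... of the partial from the right).
  doubled (with −9 where >9): 5 8 3 0 7 4 9 → sum 36
  kept as-is: 1 5 0 2 9 5 → sum 22
Total = 36 + 22 = 58.
Check digit = (10 − (58 mod 10)) mod 10 = 2.

2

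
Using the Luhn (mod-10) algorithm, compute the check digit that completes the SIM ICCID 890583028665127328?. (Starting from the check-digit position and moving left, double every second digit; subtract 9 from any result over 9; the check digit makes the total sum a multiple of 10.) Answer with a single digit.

9

Partial digits right→left: 8 2 3 7 2 1 5 6 6 8 2 0 3 8 5 0 9 8
Double every second digit counting from the check-digit position (so the 1st, 3rd, 5th, ... of the partial from the right).
  doubled (with −9 where >9): 7 6 4 1 3 4 6 1 9 → sum 41
  kept as-is: 2 7 1 6 8 0 8 0 8 → sum 40
Total = 41 + 40 = 81.
Check digit = (10 − (81 mod 10)) mod 10 = 9.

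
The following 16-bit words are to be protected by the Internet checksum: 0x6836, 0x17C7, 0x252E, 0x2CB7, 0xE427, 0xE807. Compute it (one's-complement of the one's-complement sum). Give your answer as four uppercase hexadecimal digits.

One's-complement addition (fold any carry out of bit 15 back into bit 0):
  0x6836 + 0x17C7 = 0x07FFD
  0x7FFD + 0x252E = 0x0A52B
  0xA52B + 0x2CB7 = 0x0D1E2
  0xD1E2 + 0xE427 = 0x1B609 → wrap carry → 0xB60A
  0xB60A + 0xE807 = 0x19E11 → wrap carry → 0x9E12
One's-complement sum = 0x9E12.
Checksum = ~0x9E12 & 0xFFFF = 0x61ED.

61ED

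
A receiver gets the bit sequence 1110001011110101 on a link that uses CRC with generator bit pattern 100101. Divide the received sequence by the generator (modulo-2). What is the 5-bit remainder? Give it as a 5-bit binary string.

Modulo-2 division of 1110001011110101 by 100101:
  pos 0: 111000 XOR 100101 = 011101
  pos 1: 111011 XOR 100101 = 011110
  pos 2: 111100 XOR 100101 = 011001
  pos 3: 110011 XOR 100101 = 010110
  pos 4: 101101 XOR 100101 = 001000
  pos 6: 100011 XOR 100101 = 000110
  pos 9: 110010 XOR 100101 = 010111
  pos 10: 101111 XOR 100101 = 001010
Remainder = 01010 (nonzero — an error is detected).

01010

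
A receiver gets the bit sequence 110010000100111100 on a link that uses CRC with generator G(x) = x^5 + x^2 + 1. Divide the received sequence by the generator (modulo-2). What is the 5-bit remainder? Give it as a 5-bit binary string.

00000

Modulo-2 division of 110010000100111100 by 100101:
  pos 0: 110010 XOR 100101 = 010111
  pos 1: 101110 XOR 100101 = 001011
  pos 3: 101100 XOR 100101 = 001001
  pos 5: 100110 XOR 100101 = 000011
  pos 9: 110111 XOR 100101 = 010010
  pos 10: 100101 XOR 100101 = 000000
Remainder = 00000 (zero — the frame passes the CRC check).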